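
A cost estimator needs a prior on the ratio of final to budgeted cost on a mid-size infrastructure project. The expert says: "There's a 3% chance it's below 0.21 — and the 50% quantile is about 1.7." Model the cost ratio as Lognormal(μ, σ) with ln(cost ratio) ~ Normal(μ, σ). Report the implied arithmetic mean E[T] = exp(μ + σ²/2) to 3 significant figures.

E[T] ≈ 3.15

If T ~ Lognormal(μ,σ) then ln T ~ Normal(μ,σ), so the p-quantile of ln T is μ + z_p·σ.
ln(0.21) = -1.561 and ln(1.7) = 0.5306; z_{0.03} = -1.881, z_{0.5} = 0.
σ = (0.5306 − -1.561)/(0 − (-1.881)) = 1.112.
μ = -1.561 − (-1.881)·1.112 = 0.531.
E[T] = exp(μ + σ²/2) = exp(0.531 + 0.6182) = 3.15.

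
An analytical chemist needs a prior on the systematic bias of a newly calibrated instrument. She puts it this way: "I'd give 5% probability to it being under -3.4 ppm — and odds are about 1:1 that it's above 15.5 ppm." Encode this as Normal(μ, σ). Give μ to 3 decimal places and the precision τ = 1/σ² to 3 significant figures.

μ = 15.500, τ = 0.00757

The p-quantile of Normal(μ,σ) is μ + z_p·σ, with z_{0.05} = -1.645 and z_{0.5} = 0.
Eliminate σ: μ = (z₂·x₁ − z₁·x₂)/(z₂ − z₁) = (0·-3.4 − (-1.645)·15.5)/1.645 = 15.500.
Then σ = (x₂ − x₁)/(z₂ − z₁) = (15.5 − -3.4)/1.645 = 11.490.
Precision τ = 1/σ² = 1/11.49² = 0.00757.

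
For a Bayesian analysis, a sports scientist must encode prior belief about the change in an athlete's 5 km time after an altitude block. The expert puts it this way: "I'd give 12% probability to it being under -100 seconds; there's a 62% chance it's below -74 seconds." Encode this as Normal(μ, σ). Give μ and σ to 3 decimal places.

μ = -79.365, σ = 17.562

For Normal(μ,σ), the p-quantile is μ + z_p·σ. Here z_{0.12} = -1.175, z_{0.62} = 0.3055.
So -100 = μ − 1.175σ and -74 = μ + 0.3055σ.
Subtracting: σ = (-74 − -100)/(0.3055 − (-1.175)) = 17.562.
Then μ = -100 − (-1.175)·17.562 = -79.365.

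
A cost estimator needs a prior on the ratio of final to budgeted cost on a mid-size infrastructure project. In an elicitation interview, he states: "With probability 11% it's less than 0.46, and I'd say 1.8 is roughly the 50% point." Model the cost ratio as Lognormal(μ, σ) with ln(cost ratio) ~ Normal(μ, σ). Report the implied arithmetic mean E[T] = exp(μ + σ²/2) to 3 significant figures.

If T ~ Lognormal(μ,σ) then ln T ~ Normal(μ,σ), so the p-quantile of ln T is μ + z_p·σ.
ln(0.46) = -0.7765 and ln(1.8) = 0.5878; z_{0.11} = -1.227, z_{0.5} = 0.
σ = (0.5878 − -0.7765)/(0 − (-1.227)) = 1.112.
μ = -0.7765 − (-1.227)·1.112 = 0.588.
E[T] = exp(μ + σ²/2) = exp(0.588 + 0.6186) = 3.34.

E[T] ≈ 3.34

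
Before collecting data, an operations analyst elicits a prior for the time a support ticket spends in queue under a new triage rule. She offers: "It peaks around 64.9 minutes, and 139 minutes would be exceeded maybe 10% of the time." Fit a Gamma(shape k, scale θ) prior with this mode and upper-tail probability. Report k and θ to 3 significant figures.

k ≈ 4.31, θ ≈ 19.6

Gamma(k,θ) with k>1 has mode (k−1)θ, so θ = 64.9/(k−1).
Need P(X < 139) = 0.9 with θ tied to k this way. Start at k = 2, θ = 64.9: P(X<139) ≈ 0.631.
Too low — raise k to concentrate. Iterating converges to k ≈ 4.31.
Then θ = 64.9/(4.31−1) ≈ 19.6.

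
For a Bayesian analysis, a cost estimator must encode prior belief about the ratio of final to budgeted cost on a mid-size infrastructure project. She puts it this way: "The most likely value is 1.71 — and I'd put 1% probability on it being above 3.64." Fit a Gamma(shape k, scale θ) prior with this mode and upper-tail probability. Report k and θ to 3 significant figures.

k ≈ 9.5, θ ≈ 0.201

Gamma(k,θ) with k>1 has mode (k−1)θ, so θ = 1.71/(k−1).
Need P(X < 3.64) = 0.99 with θ tied to k this way. Start at k = 2, θ = 1.71: P(X<3.64) ≈ 0.628.
Too low — raise k to concentrate. Iterating converges to k ≈ 9.5.
Then θ = 1.71/(9.5−1) ≈ 0.201.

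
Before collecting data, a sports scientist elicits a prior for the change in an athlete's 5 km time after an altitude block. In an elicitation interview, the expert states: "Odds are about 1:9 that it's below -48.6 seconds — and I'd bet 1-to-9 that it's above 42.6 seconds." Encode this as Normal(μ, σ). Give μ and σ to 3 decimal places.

μ = -3.000, σ = 35.582

The p-quantile of Normal(μ,σ) is μ + z_p·σ, with z_{0.1} = -1.282 and z_{0.9} = 1.282.
Eliminate σ: μ = (z₂·x₁ − z₁·x₂)/(z₂ − z₁) = (1.282·-48.6 − (-1.282)·42.6)/2.563 = -3.000.
Then σ = (x₂ − x₁)/(z₂ − z₁) = (42.6 − -48.6)/2.563 = 35.582.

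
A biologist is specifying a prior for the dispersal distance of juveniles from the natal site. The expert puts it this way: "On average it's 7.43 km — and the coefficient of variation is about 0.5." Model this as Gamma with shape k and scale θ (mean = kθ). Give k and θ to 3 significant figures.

For Gamma(k, scale θ): mean = kθ, variance = kθ², so CV = 1/√k.
CV = 0.5, hence k = 1/CV² = 4.
Then θ = mean/k = 7.43/4 = 1.86.

k ≈ 4, θ ≈ 1.86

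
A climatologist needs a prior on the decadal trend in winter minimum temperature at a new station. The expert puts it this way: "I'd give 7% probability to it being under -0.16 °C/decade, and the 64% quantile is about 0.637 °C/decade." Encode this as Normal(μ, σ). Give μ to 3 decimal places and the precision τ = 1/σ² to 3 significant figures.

The p-quantile of Normal(μ,σ) is μ + z_p·σ, with z_{0.07} = -1.476 and z_{0.64} = 0.3585.
Eliminate σ: μ = (z₂·x₁ − z₁·x₂)/(z₂ − z₁) = (0.3585·-0.16 − (-1.476)·0.637)/1.834 = 0.481.
Then σ = (x₂ − x₁)/(z₂ − z₁) = (0.637 − -0.16)/1.834 = 0.435.
Precision τ = 1/σ² = 1/0.4345² = 5.3.

μ = 0.481, τ = 5.3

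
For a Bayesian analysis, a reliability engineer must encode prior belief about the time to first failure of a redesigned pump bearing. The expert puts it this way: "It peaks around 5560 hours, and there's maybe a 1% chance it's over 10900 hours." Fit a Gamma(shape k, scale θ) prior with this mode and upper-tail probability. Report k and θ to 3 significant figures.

Gamma(k,θ) with k>1 has mode (k−1)θ, so θ = 5560/(k−1).
Need P(X < 10900) = 0.99 with θ tied to k this way. Start at k = 2, θ = 5560: P(X<10900) ≈ 0.583.
Too low — raise k to concentrate. Iterating converges to k ≈ 11.9.
Then θ = 5560/(11.9−1) ≈ 511.

k ≈ 11.9, θ ≈ 511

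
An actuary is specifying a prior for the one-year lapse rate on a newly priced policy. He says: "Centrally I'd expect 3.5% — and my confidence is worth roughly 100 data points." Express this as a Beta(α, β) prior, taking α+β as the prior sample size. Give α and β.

α = 3.5, β = 96.5

Under the effective-sample-size interpretation, Beta(α, β) has prior mean α/(α+β) and prior sample size α+β.
So α+β = 100 and α/(α+β) = 0.035, giving α = 0.035·100 = 3.5 and β = 100 − 3.5 = 96.5.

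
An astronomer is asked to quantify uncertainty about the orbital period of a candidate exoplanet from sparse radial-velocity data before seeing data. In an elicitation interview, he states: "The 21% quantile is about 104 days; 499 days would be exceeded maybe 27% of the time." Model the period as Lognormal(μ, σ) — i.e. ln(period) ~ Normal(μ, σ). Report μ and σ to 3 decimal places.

If T ~ Lognormal(μ,σ) then ln T ~ Normal(μ,σ), so the p-quantile of ln T is μ + z_p·σ.
ln(104) = 4.644 and ln(499) = 6.213; z_{0.21} = -0.8064, z_{0.73} = 0.6128.
σ = (6.213 − 4.644)/(0.6128 − (-0.8064)) = 1.105.
μ = 4.644 − (-0.8064)·1.105 = 5.535.

μ ≈ 5.535, σ ≈ 1.105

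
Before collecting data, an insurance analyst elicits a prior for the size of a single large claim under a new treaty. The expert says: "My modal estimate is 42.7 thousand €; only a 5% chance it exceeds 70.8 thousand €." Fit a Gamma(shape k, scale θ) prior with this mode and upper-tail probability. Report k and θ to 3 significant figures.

Gamma(k,θ) with k>1 has mode (k−1)θ, so θ = 42.7/(k−1).
Need P(X < 70.8) = 0.95 with θ tied to k this way. Start at k = 2, θ = 42.7: P(X<70.8) ≈ 0.494.
Too low — raise k to concentrate. Iterating converges to k ≈ 11.9.
Then θ = 42.7/(11.9−1) ≈ 3.91.

k ≈ 11.9, θ ≈ 3.91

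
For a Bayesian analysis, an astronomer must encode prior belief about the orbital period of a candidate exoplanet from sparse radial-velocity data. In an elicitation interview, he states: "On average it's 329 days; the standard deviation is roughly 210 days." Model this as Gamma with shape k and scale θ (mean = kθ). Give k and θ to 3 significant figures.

For Gamma(k, scale θ): mean = kθ, variance = kθ², so CV = 1/√k.
CV = SD/mean = 210/329 = 0.6383, hence k = 1/CV² = 2.45.
Then θ = mean/k = 329/2.45 = 134.

k ≈ 2.45, θ ≈ 134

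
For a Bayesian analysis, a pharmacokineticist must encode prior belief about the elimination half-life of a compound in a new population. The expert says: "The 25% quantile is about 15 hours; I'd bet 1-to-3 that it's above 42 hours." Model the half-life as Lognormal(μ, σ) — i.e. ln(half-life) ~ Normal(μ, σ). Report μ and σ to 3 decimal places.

If T ~ Lognormal(μ,σ) then ln T ~ Normal(μ,σ), so the p-quantile of ln T is μ + z_p·σ.
ln(15) = 2.708 and ln(42) = 3.738; z_{0.25} = -0.6745, z_{0.75} = 0.6745.
σ = (3.738 − 2.708)/(0.6745 − (-0.6745)) = 0.763.
μ = 2.708 − (-0.6745)·0.763 = 3.223.

μ ≈ 3.223, σ ≈ 0.763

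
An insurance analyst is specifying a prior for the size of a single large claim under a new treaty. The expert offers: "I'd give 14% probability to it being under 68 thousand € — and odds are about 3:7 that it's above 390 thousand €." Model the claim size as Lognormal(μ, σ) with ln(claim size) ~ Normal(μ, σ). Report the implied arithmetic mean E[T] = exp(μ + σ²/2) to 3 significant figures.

If T ~ Lognormal(μ,σ) then ln T ~ Normal(μ,σ), so the p-quantile of ln T is μ + z_p·σ.
ln(68) = 4.22 and ln(390) = 5.966; z_{0.14} = -1.08, z_{0.7} = 0.5244.
σ = (5.966 − 4.22)/(0.5244 − (-1.08)) = 1.088.
μ = 4.22 − (-1.08)·1.088 = 5.395.
E[T] = exp(μ + σ²/2) = exp(5.395 + 0.5923) = 399 thousand €.

E[T] ≈ 399 thousand €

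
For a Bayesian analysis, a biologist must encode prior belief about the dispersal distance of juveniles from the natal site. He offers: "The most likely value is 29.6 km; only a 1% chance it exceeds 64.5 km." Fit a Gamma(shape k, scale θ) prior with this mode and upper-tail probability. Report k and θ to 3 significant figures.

Gamma(k,θ) with k>1 has mode (k−1)θ, so θ = 29.6/(k−1).
Need P(X < 64.5) = 0.99 with θ tied to k this way. Start at k = 2, θ = 29.6: P(X<64.5) ≈ 0.640.
Too low — raise k to concentrate. Iterating converges to k ≈ 8.96.
Then θ = 29.6/(8.96−1) ≈ 3.72.

k ≈ 8.96, θ ≈ 3.72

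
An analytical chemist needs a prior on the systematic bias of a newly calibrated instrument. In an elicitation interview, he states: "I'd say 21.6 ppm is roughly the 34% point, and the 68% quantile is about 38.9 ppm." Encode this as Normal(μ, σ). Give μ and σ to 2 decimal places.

μ = 29.71, σ = 19.66

The p-quantile of Normal(μ,σ) is μ + z_p·σ, with z_{0.34} = -0.4125 and z_{0.68} = 0.4677.
Eliminate σ: μ = (z₂·x₁ − z₁·x₂)/(z₂ − z₁) = (0.4677·21.6 − (-0.4125)·38.9)/0.8802 = 29.71.
Then σ = (x₂ − x₁)/(z₂ − z₁) = (38.9 − 21.6)/0.8802 = 19.66.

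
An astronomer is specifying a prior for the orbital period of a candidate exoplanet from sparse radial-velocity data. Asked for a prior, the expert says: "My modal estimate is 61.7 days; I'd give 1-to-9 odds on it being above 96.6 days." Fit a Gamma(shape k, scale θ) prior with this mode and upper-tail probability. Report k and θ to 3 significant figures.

Gamma(k,θ) with k>1 has mode (k−1)θ, so θ = 61.7/(k−1).
Need P(X < 96.6) = 0.9 with θ tied to k this way. Start at k = 2, θ = 61.7: P(X<96.6) ≈ 0.464.
Too low — raise k to concentrate. Iterating converges to k ≈ 10.3.
Then θ = 61.7/(10.3−1) ≈ 6.62.

k ≈ 10.3, θ ≈ 6.62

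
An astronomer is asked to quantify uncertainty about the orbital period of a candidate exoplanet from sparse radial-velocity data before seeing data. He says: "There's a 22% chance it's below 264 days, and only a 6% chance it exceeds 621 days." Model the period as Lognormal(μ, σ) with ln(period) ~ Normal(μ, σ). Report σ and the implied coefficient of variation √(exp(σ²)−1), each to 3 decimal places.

If T ~ Lognormal(μ,σ) then ln T ~ Normal(μ,σ), so the p-quantile of ln T is μ + z_p·σ.
ln(264) = 5.576 and ln(621) = 6.431; z_{0.22} = -0.7722, z_{0.94} = 1.555.
σ = (6.431 − 5.576)/(1.555 − (-0.7722)) = 0.368.
μ = 5.576 − (-0.7722)·0.368 = 5.860.
CV = √(exp(σ²)−1) = √(exp(0.1351)−1) = 0.380.

σ ≈ 0.368, CV ≈ 0.380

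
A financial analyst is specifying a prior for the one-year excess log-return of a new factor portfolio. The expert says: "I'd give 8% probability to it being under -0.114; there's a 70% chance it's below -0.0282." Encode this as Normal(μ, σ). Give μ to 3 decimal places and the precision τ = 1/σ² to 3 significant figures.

μ = -0.052, τ = 506

For Normal(μ,σ), the p-quantile is μ + z_p·σ. Here z_{0.08} = -1.405, z_{0.7} = 0.5244.
So -0.114 = μ − 1.405σ and -0.0282 = μ + 0.5244σ.
Subtracting: σ = (-0.0282 − -0.114)/(0.5244 − (-1.405)) = 0.044.
Then μ = -0.114 − (-1.405)·0.044 = -0.052.
Precision τ = 1/σ² = 1/0.04447² = 506.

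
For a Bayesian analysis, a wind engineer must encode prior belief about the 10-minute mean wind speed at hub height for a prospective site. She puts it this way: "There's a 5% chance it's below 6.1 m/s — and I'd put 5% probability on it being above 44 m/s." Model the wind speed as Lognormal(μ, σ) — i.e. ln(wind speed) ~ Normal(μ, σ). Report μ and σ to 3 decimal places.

μ ≈ 2.796, σ ≈ 0.601

If T ~ Lognormal(μ,σ) then ln T ~ Normal(μ,σ), so the p-quantile of ln T is μ + z_p·σ.
ln(6.1) = 1.808 and ln(44) = 3.784; z_{0.05} = -1.645, z_{0.95} = 1.645.
σ = (3.784 − 1.808)/(1.645 − (-1.645)) = 0.601.
μ = 1.808 − (-1.645)·0.601 = 2.796.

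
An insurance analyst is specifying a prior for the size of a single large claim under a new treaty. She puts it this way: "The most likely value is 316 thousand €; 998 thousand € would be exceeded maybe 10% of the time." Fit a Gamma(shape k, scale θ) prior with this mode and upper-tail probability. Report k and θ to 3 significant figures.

k ≈ 2.43, θ ≈ 221

Gamma(k,θ) with k>1 has mode (k−1)θ, so θ = 316/(k−1).
Need P(X < 998) = 0.9 with θ tied to k this way. Start at k = 2, θ = 316: P(X<998) ≈ 0.823.
Too low — raise k to concentrate. Iterating converges to k ≈ 2.43.
Then θ = 316/(2.43−1) ≈ 221.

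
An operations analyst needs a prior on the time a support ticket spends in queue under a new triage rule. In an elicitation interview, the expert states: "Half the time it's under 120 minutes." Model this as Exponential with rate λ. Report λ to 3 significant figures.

Exponential median = ln 2 / λ, so λ = ln 2 / 120.0 = 0.00578.

λ ≈ 0.00578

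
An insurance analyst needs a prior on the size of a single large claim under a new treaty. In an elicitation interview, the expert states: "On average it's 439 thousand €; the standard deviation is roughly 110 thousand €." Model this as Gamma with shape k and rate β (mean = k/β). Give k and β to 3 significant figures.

For Gamma(k, rate β): mean = k/β, variance = k/β², so CV = 1/√k.
CV = SD/mean = 110/439 = 0.2506, hence k = 1/CV² = 15.9.
Then β = k/mean = 15.9/439 = 0.0363.

k ≈ 15.9, β ≈ 0.0363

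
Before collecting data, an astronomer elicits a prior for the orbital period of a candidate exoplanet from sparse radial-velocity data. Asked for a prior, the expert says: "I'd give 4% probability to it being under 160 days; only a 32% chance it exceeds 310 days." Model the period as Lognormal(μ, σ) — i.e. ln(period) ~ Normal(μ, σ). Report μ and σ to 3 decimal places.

If T ~ Lognormal(μ,σ) then ln T ~ Normal(μ,σ), so the p-quantile of ln T is μ + z_p·σ.
ln(160) = 5.075 and ln(310) = 5.737; z_{0.04} = -1.751, z_{0.68} = 0.4677.
σ = (5.737 − 5.075)/(0.4677 − (-1.751)) = 0.298.
μ = 5.075 − (-1.751)·0.298 = 5.597.

μ ≈ 5.597, σ ≈ 0.298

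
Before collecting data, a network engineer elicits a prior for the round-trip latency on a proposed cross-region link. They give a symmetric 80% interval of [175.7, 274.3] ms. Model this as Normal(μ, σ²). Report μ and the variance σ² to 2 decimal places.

A symmetric 80% interval runs μ ± z·σ with z = 1.282.
Half-width = 49.3, so σ = 49.3/1.282 = 38.469 and σ² = 1479.86.
μ is the interval midpoint, 225.00.

μ = 225.00, σ² = 1479.86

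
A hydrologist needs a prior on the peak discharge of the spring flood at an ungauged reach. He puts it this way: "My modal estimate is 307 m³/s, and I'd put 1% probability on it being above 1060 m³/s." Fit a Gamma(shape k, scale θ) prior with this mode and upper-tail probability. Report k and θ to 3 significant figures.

k ≈ 3.83, θ ≈ 108

Gamma(k,θ) with k>1 has mode (k−1)θ, so θ = 307/(k−1).
Need P(X < 1060) = 0.99 with θ tied to k this way. Start at k = 2, θ = 307: P(X<1060) ≈ 0.859.
Too low — raise k to concentrate. Iterating converges to k ≈ 3.83.
Then θ = 307/(3.83−1) ≈ 108.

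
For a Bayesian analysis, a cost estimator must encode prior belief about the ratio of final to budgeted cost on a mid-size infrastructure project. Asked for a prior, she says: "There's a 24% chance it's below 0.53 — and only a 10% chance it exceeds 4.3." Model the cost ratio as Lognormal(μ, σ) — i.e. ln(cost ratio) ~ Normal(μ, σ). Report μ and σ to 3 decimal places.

μ ≈ 0.109, σ ≈ 1.053

If T ~ Lognormal(μ,σ) then ln T ~ Normal(μ,σ), so the p-quantile of ln T is μ + z_p·σ.
ln(0.53) = -0.6349 and ln(4.3) = 1.459; z_{0.24} = -0.7063, z_{0.9} = 1.282.
σ = (1.459 − -0.6349)/(1.282 − (-0.7063)) = 1.053.
μ = -0.6349 − (-0.7063)·1.053 = 0.109.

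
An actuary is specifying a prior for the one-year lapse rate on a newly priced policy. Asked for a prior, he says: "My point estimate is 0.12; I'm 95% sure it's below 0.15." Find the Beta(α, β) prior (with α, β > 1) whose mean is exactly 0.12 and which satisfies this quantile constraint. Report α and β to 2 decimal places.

With mean 0.12 fixed, write α = 0.12s, β = 0.88s where s = α+β.
Need P(θ < 0.15) = 0.95 under Beta(0.12s, 0.88s). Normal approximation: (q−m)/√(m(1−m)/s) ≈ z_{0.95} = 1.64, so s ≈ 0.12·0.88·(1.64)²/(0.15−0.12)² = 317.5.
At s = 317.5: P(θ<0.15) ≈ 0.943. Adjusting to match 0.95 gives s ≈ 343.68.
So α = 0.12·343.68 ≈ 41.24, β = 0.88·343.68 ≈ 302.44.

α ≈ 41.24, β ≈ 302.44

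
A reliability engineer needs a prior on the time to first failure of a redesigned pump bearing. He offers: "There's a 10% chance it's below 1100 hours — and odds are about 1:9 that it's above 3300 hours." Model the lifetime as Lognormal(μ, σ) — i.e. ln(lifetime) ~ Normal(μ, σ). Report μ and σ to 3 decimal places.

If T ~ Lognormal(μ,σ) then ln T ~ Normal(μ,σ), so the p-quantile of ln T is μ + z_p·σ.
ln(1100) = 7.003 and ln(3300) = 8.102; z_{0.1} = -1.282, z_{0.9} = 1.282.
σ = (8.102 − 7.003)/(1.282 − (-1.282)) = 0.429.
μ = 7.003 − (-1.282)·0.429 = 7.552.

μ ≈ 7.552, σ ≈ 0.429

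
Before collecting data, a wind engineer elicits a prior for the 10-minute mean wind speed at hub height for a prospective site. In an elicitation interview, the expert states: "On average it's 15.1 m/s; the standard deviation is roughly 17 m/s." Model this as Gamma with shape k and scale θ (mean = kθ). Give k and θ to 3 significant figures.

k ≈ 0.789, θ ≈ 19.1

For Gamma(k, scale θ): mean = kθ, variance = kθ², so CV = 1/√k.
CV = SD/mean = 17/15.1 = 1.126, hence k = 1/CV² = 0.789.
Then θ = mean/k = 15.1/0.789 = 19.1.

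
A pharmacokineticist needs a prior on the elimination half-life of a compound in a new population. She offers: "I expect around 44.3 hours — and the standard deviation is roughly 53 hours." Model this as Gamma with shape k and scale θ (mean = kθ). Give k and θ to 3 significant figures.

k ≈ 0.699, θ ≈ 63.4

For Gamma(k, scale θ): mean = kθ, variance = kθ², so CV = 1/√k.
CV = SD/mean = 53/44.3 = 1.196, hence k = 1/CV² = 0.699.
Then θ = mean/k = 44.3/0.699 = 63.4.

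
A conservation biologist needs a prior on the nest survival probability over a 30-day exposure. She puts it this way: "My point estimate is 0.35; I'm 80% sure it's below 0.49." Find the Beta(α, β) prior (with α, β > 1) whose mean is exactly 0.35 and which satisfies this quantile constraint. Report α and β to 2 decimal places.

With mean 0.35 fixed, write α = 0.35s, β = 0.65s where s = α+β.
Need P(θ < 0.49) = 0.8 under Beta(0.35s, 0.65s). Normal approximation: (q−m)/√(m(1−m)/s) ≈ z_{0.8} = 0.842, so s ≈ 0.35·0.65·(0.842)²/(0.49−0.35)² = 8.2.
At s = 8.2: P(θ<0.49) ≈ 0.805. Adjusting to match 0.8 gives s ≈ 7.85.
So α = 0.35·7.85 ≈ 2.75, β = 0.65·7.85 ≈ 5.10.

α ≈ 2.75, β ≈ 5.10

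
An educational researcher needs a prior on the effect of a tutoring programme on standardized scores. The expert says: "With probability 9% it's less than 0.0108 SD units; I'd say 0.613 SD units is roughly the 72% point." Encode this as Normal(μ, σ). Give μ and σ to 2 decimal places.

The p-quantile of Normal(μ,σ) is μ + z_p·σ, with z_{0.09} = -1.341 and z_{0.72} = 0.5828.
Eliminate σ: μ = (z₂·x₁ − z₁·x₂)/(z₂ − z₁) = (0.5828·0.0108 − (-1.341)·0.613)/1.924 = 0.43.
Then σ = (x₂ − x₁)/(z₂ − z₁) = (0.613 − 0.0108)/1.924 = 0.31.

μ = 0.43, σ = 0.31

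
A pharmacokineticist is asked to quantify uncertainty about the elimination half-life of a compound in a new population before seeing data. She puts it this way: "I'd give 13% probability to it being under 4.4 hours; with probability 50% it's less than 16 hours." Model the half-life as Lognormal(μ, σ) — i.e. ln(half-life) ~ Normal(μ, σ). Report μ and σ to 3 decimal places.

μ ≈ 2.773, σ ≈ 1.146

If T ~ Lognormal(μ,σ) then ln T ~ Normal(μ,σ), so the p-quantile of ln T is μ + z_p·σ.
ln(4.4) = 1.482 and ln(16) = 2.773; z_{0.13} = -1.126, z_{0.5} = 0.
σ = (2.773 − 1.482)/(0 − (-1.126)) = 1.146.
μ = 1.482 − (-1.126)·1.146 = 2.773.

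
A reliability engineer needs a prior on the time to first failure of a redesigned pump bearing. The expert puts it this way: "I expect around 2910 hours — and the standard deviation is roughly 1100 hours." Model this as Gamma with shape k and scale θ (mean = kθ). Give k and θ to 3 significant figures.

k ≈ 7, θ ≈ 416

For Gamma(k, scale θ): mean = kθ, variance = kθ², so CV = 1/√k.
CV = SD/mean = 1100/2910 = 0.378, hence k = 1/CV² = 7.
Then θ = mean/k = 2910/7 = 416.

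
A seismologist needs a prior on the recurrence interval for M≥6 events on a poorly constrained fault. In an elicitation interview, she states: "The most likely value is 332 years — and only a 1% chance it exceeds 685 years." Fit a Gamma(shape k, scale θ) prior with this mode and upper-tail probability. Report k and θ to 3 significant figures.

Gamma(k,θ) with k>1 has mode (k−1)θ, so θ = 332/(k−1).
Need P(X < 685) = 0.99 with θ tied to k this way. Start at k = 2, θ = 332: P(X<685) ≈ 0.611.
Too low — raise k to concentrate. Iterating converges to k ≈ 10.3.
Then θ = 332/(10.3−1) ≈ 35.7.

k ≈ 10.3, θ ≈ 35.7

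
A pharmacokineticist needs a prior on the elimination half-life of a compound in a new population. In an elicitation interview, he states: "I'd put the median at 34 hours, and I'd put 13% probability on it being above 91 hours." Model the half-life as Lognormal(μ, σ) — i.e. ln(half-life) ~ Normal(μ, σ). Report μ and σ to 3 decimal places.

If T ~ Lognormal(μ,σ) then ln T ~ Normal(μ,σ), so the p-quantile of ln T is μ + z_p·σ.
ln(34) = 3.526 and ln(91) = 4.511; z_{0.5} = 0, z_{0.87} = 1.126.
σ = (4.511 − 3.526)/(1.126 − (0)) = 0.874.
μ = 3.526 − (0)·0.874 = 3.526.

μ ≈ 3.526, σ ≈ 0.874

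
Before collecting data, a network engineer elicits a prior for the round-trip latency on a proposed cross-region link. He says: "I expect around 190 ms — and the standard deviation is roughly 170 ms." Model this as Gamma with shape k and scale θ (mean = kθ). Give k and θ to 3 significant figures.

k ≈ 1.25, θ ≈ 152

For Gamma(k, scale θ): mean = kθ, variance = kθ², so CV = 1/√k.
CV = SD/mean = 170/190 = 0.8947, hence k = 1/CV² = 1.25.
Then θ = mean/k = 190/1.25 = 152.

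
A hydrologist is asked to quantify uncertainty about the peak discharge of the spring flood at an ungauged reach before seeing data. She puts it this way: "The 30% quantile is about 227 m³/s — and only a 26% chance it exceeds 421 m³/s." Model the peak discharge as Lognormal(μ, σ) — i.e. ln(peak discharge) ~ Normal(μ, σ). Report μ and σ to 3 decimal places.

μ ≈ 5.702, σ ≈ 0.529

If T ~ Lognormal(μ,σ) then ln T ~ Normal(μ,σ), so the p-quantile of ln T is μ + z_p·σ.
ln(227) = 5.425 and ln(421) = 6.043; z_{0.3} = -0.5244, z_{0.74} = 0.6433.
σ = (6.043 − 5.425)/(0.6433 − (-0.5244)) = 0.529.
μ = 5.425 − (-0.5244)·0.529 = 5.702.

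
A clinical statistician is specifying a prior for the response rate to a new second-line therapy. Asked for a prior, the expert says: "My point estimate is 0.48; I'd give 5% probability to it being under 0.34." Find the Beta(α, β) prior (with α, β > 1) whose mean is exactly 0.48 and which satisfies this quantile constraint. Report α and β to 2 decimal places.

With mean 0.48 fixed, write α = 0.48s, β = 0.52s where s = α+β.
Need P(θ < 0.34) = 0.05 under Beta(0.48s, 0.52s). Normal approximation: (q−m)/√(m(1−m)/s) ≈ z_{0.05} = -1.64, so s ≈ 0.48·0.52·(-1.64)²/(0.34−0.48)² = 34.5.
At s = 34.5: P(θ<0.34) ≈ 0.047. Adjusting to match 0.05 gives s ≈ 33.23.
So α = 0.48·33.23 ≈ 15.95, β = 0.52·33.23 ≈ 17.28.

α ≈ 15.95, β ≈ 17.28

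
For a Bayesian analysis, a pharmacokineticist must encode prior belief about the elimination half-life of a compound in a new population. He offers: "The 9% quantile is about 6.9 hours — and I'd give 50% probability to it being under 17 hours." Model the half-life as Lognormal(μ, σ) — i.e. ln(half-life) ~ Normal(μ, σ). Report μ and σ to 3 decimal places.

μ ≈ 2.833, σ ≈ 0.673

If T ~ Lognormal(μ,σ) then ln T ~ Normal(μ,σ), so the p-quantile of ln T is μ + z_p·σ.
ln(6.9) = 1.932 and ln(17) = 2.833; z_{0.09} = -1.341, z_{0.5} = 0.
σ = (2.833 − 1.932)/(0 − (-1.341)) = 0.673.
μ = 1.932 − (-1.341)·0.673 = 2.833.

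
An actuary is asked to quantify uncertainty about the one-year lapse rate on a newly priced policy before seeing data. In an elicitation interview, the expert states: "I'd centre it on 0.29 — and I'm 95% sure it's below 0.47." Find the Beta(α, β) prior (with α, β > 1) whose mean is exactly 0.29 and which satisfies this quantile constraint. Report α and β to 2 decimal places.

With mean 0.29 fixed, write α = 0.29s, β = 0.71s where s = α+β.
Need P(θ < 0.47) = 0.95 under Beta(0.29s, 0.71s). Normal approximation: (q−m)/√(m(1−m)/s) ≈ z_{0.95} = 1.64, so s ≈ 0.29·0.71·(1.64)²/(0.47−0.29)² = 17.2.
At s = 17.2: P(θ<0.47) ≈ 0.942. Adjusting to match 0.95 gives s ≈ 18.86.
So α = 0.29·18.86 ≈ 5.47, β = 0.71·18.86 ≈ 13.39.

α ≈ 5.47, β ≈ 13.39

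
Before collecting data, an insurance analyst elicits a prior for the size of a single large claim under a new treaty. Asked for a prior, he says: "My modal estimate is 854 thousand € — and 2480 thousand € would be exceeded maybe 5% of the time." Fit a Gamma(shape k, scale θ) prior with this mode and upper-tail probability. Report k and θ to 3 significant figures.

Gamma(k,θ) with k>1 has mode (k−1)θ, so θ = 854/(k−1).
Need P(X < 2480) = 0.95 with θ tied to k this way. Start at k = 2, θ = 854: P(X<2480) ≈ 0.786.
Too low — raise k to concentrate. Iterating converges to k ≈ 3.34.
Then θ = 854/(3.34−1) ≈ 364.

k ≈ 3.34, θ ≈ 364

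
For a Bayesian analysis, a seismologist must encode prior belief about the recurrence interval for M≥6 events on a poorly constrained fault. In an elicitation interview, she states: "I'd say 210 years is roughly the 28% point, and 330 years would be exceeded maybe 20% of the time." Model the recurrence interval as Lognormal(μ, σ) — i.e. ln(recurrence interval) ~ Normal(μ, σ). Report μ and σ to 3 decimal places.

μ ≈ 5.532, σ ≈ 0.317

If T ~ Lognormal(μ,σ) then ln T ~ Normal(μ,σ), so the p-quantile of ln T is μ + z_p·σ.
ln(210) = 5.347 and ln(330) = 5.799; z_{0.28} = -0.5828, z_{0.8} = 0.8416.
σ = (5.799 − 5.347)/(0.8416 − (-0.5828)) = 0.317.
μ = 5.347 − (-0.5828)·0.317 = 5.532.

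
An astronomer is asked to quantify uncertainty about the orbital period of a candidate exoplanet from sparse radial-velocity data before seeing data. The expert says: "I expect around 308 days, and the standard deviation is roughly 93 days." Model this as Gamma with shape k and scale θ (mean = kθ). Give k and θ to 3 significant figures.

k ≈ 11, θ ≈ 28.1

For Gamma(k, scale θ): mean = kθ, variance = kθ², so CV = 1/√k.
CV = SD/mean = 93/308 = 0.3019, hence k = 1/CV² = 11.
Then θ = mean/k = 308/11 = 28.1.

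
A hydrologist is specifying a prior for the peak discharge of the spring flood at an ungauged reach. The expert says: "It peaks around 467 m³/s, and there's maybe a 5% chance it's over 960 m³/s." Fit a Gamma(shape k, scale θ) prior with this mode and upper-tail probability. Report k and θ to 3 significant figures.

k ≈ 6.33, θ ≈ 87.7

Gamma(k,θ) with k>1 has mode (k−1)θ, so θ = 467/(k−1).
Need P(X < 960) = 0.95 with θ tied to k this way. Start at k = 2, θ = 467: P(X<960) ≈ 0.609.
Too low — raise k to concentrate. Iterating converges to k ≈ 6.33.
Then θ = 467/(6.33−1) ≈ 87.7.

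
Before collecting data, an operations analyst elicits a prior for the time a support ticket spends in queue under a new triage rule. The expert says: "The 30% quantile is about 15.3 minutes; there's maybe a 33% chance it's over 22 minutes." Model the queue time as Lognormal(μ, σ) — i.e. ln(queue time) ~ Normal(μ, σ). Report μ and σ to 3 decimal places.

μ ≈ 2.925, σ ≈ 0.377

If T ~ Lognormal(μ,σ) then ln T ~ Normal(μ,σ), so the p-quantile of ln T is μ + z_p·σ.
ln(15.3) = 2.728 and ln(22) = 3.091; z_{0.3} = -0.5244, z_{0.67} = 0.4399.
σ = (3.091 − 2.728)/(0.4399 − (-0.5244)) = 0.377.
μ = 2.728 − (-0.5244)·0.377 = 2.925.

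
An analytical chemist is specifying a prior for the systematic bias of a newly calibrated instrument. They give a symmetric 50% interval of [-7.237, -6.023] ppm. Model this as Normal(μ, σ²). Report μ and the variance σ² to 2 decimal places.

μ = -6.63, σ² = 0.81

A symmetric 50% interval runs μ ± z·σ with z = 0.6745.
Half-width = 0.607, so σ = 0.607/0.6745 = 0.900 and σ² = 0.81.
μ is the interval midpoint, -6.63.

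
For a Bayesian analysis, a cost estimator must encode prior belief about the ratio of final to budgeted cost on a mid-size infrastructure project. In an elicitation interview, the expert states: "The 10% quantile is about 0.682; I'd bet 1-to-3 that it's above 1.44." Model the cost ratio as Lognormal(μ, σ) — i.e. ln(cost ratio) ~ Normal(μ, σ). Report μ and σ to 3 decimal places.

μ ≈ 0.107, σ ≈ 0.382

If T ~ Lognormal(μ,σ) then ln T ~ Normal(μ,σ), so the p-quantile of ln T is μ + z_p·σ.
ln(0.682) = -0.3827 and ln(1.44) = 0.3646; z_{0.1} = -1.282, z_{0.75} = 0.6745.
σ = (0.3646 − -0.3827)/(0.6745 − (-1.282)) = 0.382.
μ = -0.3827 − (-1.282)·0.382 = 0.107.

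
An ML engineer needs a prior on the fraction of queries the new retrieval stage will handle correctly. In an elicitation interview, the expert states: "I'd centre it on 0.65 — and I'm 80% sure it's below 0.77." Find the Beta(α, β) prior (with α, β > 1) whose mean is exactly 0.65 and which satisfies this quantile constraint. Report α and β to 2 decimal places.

α ≈ 7.53, β ≈ 4.06

With mean 0.65 fixed, write α = 0.65s, β = 0.35s where s = α+β.
Need P(θ < 0.77) = 0.8 under Beta(0.65s, 0.35s). Normal approximation: (q−m)/√(m(1−m)/s) ≈ z_{0.8} = 0.842, so s ≈ 0.65·0.35·(0.842)²/(0.77−0.65)² = 11.2.
At s = 11.2: P(θ<0.77) ≈ 0.795. Adjusting to match 0.8 gives s ≈ 11.59.
So α = 0.65·11.59 ≈ 7.53, β = 0.35·11.59 ≈ 4.06.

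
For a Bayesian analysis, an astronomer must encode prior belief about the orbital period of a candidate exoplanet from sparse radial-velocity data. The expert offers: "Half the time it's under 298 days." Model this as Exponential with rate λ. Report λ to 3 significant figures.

Exponential median = ln 2 / λ, so λ = ln 2 / 298.0 = 0.00233.

λ ≈ 0.00233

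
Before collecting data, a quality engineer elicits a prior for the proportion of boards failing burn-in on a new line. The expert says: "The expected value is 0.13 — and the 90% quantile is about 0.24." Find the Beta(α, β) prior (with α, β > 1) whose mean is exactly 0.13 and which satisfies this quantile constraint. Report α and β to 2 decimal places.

With mean 0.13 fixed, write α = 0.13s, β = 0.87s where s = α+β.
Need P(θ < 0.24) = 0.9 under Beta(0.13s, 0.87s). Normal approximation: (q−m)/√(m(1−m)/s) ≈ z_{0.9} = 1.28, so s ≈ 0.13·0.87·(1.28)²/(0.24−0.13)² = 15.4.
At s = 15.4: P(θ<0.24) ≈ 0.893. Adjusting to match 0.9 gives s ≈ 16.71.
So α = 0.13·16.71 ≈ 2.17, β = 0.87·16.71 ≈ 14.54.

α ≈ 2.17, β ≈ 14.54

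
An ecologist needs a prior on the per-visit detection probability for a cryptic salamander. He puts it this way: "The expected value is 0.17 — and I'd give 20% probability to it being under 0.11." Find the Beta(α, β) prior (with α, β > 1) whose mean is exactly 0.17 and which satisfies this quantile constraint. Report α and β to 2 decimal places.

With mean 0.17 fixed, write α = 0.17s, β = 0.83s where s = α+β.
Need P(θ < 0.11) = 0.2 under Beta(0.17s, 0.83s). Normal approximation: (q−m)/√(m(1−m)/s) ≈ z_{0.2} = -0.842, so s ≈ 0.17·0.83·(-0.842)²/(0.11−0.17)² = 27.8.
At s = 27.8: P(θ<0.11) ≈ 0.206. Adjusting to match 0.2 gives s ≈ 28.80.
So α = 0.17·28.80 ≈ 4.90, β = 0.83·28.80 ≈ 23.91.

α ≈ 4.90, β ≈ 23.91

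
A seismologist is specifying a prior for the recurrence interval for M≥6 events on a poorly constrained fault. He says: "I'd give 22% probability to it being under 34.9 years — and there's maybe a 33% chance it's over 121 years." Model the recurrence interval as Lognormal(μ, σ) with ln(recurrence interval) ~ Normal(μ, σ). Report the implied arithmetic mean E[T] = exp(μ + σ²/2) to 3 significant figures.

If T ~ Lognormal(μ,σ) then ln T ~ Normal(μ,σ), so the p-quantile of ln T is μ + z_p·σ.
ln(34.9) = 3.552 and ln(121) = 4.796; z_{0.22} = -0.7722, z_{0.67} = 0.4399.
σ = (4.796 − 3.552)/(0.4399 − (-0.7722)) = 1.026.
μ = 3.552 − (-0.7722)·1.026 = 4.345.
E[T] = exp(μ + σ²/2) = exp(4.345 + 0.5261) = 130 years.

E[T] ≈ 130 years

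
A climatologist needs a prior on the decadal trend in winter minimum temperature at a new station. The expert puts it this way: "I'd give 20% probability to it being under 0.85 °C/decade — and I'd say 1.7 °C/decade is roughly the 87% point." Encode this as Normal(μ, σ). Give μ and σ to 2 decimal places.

μ = 1.21, σ = 0.43

For Normal(μ,σ), the p-quantile is μ + z_p·σ. Here z_{0.2} = -0.8416, z_{0.87} = 1.126.
So 0.85 = μ − 0.8416σ and 1.7 = μ + 1.126σ.
Subtracting: σ = (1.7 − 0.85)/(1.126 − (-0.8416)) = 0.43.
Then μ = 0.85 − (-0.8416)·0.43 = 1.21.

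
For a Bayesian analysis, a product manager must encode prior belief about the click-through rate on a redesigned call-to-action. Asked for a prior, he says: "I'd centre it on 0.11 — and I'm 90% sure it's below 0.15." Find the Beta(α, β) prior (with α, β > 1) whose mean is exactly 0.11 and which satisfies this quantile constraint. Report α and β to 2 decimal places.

With mean 0.11 fixed, write α = 0.11s, β = 0.89s where s = α+β.
Need P(θ < 0.15) = 0.9 under Beta(0.11s, 0.89s). Normal approximation: (q−m)/√(m(1−m)/s) ≈ z_{0.9} = 1.28, so s ≈ 0.11·0.89·(1.28)²/(0.15−0.11)² = 100.5.
At s = 100.5: P(θ<0.15) ≈ 0.894. Adjusting to match 0.9 gives s ≈ 106.74.
So α = 0.11·106.74 ≈ 11.74, β = 0.89·106.74 ≈ 95.00.

α ≈ 11.74, β ≈ 95.00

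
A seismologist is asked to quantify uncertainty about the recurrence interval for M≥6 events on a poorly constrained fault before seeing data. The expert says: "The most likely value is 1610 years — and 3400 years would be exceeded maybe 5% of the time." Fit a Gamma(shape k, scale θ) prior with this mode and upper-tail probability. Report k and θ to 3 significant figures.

Gamma(k,θ) with k>1 has mode (k−1)θ, so θ = 1610/(k−1).
Need P(X < 3400) = 0.95 with θ tied to k this way. Start at k = 2, θ = 1610: P(X<3400) ≈ 0.623.
Too low — raise k to concentrate. Iterating converges to k ≈ 5.94.
Then θ = 1610/(5.94−1) ≈ 326.

k ≈ 5.94, θ ≈ 326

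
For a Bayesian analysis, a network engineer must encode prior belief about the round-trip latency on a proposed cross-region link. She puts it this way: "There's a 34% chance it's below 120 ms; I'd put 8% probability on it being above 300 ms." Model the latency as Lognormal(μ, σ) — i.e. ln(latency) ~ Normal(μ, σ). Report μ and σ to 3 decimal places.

μ ≈ 4.995, σ ≈ 0.504

If T ~ Lognormal(μ,σ) then ln T ~ Normal(μ,σ), so the p-quantile of ln T is μ + z_p·σ.
ln(120) = 4.787 and ln(300) = 5.704; z_{0.34} = -0.4125, z_{0.92} = 1.405.
σ = (5.704 − 4.787)/(1.405 − (-0.4125)) = 0.504.
μ = 4.787 − (-0.4125)·0.504 = 4.995.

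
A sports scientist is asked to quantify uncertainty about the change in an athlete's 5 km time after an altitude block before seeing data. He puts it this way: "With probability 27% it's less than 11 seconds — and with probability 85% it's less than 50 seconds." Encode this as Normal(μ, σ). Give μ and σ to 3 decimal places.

μ = 25.491, σ = 23.647

The p-quantile of Normal(μ,σ) is μ + z_p·σ, with z_{0.27} = -0.6128 and z_{0.85} = 1.036.
Eliminate σ: μ = (z₂·x₁ − z₁·x₂)/(z₂ − z₁) = (1.036·11 − (-0.6128)·50)/1.649 = 25.491.
Then σ = (x₂ − x₁)/(z₂ − z₁) = (50 − 11)/1.649 = 23.647.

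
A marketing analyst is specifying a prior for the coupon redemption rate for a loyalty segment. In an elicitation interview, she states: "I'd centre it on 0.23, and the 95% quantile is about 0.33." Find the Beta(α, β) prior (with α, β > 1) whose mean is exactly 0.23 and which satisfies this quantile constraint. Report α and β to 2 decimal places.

α ≈ 12.14, β ≈ 40.66

With mean 0.23 fixed, write α = 0.23s, β = 0.77s where s = α+β.
Need P(θ < 0.33) = 0.95 under Beta(0.23s, 0.77s). Normal approximation: (q−m)/√(m(1−m)/s) ≈ z_{0.95} = 1.64, so s ≈ 0.23·0.77·(1.64)²/(0.33−0.23)² = 47.9.
At s = 47.9: P(θ<0.33) ≈ 0.942. Adjusting to match 0.95 gives s ≈ 52.80.
So α = 0.23·52.80 ≈ 12.14, β = 0.77·52.80 ≈ 40.66.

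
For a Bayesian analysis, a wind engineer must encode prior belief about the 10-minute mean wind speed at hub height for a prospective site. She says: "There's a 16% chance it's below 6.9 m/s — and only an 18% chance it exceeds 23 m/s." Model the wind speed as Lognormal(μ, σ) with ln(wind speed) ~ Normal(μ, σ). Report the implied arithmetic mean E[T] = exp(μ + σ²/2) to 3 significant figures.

E[T] ≈ 15.8 m/s

If T ~ Lognormal(μ,σ) then ln T ~ Normal(μ,σ), so the p-quantile of ln T is μ + z_p·σ.
ln(6.9) = 1.932 and ln(23) = 3.135; z_{0.16} = -0.9945, z_{0.82} = 0.9154.
σ = (3.135 − 1.932)/(0.9154 − (-0.9945)) = 0.630.
μ = 1.932 − (-0.9945)·0.630 = 2.558.
E[T] = exp(μ + σ²/2) = exp(2.558 + 0.1987) = 15.8 m/s.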